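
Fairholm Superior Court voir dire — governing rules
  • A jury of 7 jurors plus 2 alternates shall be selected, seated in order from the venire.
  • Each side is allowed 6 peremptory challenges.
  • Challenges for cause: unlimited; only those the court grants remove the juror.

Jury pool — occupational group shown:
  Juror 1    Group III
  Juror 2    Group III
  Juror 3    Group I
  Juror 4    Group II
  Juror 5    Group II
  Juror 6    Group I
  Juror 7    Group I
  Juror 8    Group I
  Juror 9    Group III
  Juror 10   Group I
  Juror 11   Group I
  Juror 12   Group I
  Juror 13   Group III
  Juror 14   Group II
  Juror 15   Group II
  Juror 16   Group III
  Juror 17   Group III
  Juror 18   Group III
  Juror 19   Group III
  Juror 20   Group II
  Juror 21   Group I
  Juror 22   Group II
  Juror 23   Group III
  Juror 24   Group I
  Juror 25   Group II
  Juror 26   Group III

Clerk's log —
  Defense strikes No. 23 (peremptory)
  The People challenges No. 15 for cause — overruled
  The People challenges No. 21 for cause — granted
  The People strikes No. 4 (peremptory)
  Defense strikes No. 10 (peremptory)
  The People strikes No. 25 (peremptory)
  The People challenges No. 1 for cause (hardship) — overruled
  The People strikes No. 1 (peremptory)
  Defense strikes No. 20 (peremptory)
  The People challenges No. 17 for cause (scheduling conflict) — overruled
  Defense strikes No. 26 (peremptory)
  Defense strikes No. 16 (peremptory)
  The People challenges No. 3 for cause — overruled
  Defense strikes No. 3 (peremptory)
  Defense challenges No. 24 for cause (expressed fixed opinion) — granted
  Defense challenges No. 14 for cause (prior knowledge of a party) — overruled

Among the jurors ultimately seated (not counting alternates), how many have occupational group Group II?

1

Removed: #1, #3, #4, #10, #16, #20, #21, #23, #24, #25, #26.
Seated jurors 1–7: #2, #5, #6, #7, #8, #9, #11 (alternates #12, #13 not counted).
Of those, in Group II: #5 → 1.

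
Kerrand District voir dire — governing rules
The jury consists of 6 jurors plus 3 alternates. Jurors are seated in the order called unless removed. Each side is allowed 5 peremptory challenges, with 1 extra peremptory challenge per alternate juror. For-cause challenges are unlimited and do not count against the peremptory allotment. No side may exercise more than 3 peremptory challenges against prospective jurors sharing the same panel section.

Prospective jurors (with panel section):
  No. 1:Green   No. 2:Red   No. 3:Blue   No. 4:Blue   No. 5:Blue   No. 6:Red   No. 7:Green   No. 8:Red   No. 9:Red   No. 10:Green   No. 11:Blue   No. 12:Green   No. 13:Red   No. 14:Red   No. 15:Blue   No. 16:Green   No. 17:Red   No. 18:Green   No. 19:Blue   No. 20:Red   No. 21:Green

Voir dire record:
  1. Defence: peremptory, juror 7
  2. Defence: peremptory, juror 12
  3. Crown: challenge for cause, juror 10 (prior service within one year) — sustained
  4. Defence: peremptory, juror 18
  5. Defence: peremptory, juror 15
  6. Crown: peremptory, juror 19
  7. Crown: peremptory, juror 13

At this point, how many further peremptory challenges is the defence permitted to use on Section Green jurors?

0

Defence peremptories so far: #7, #12, #18, #15 — 4 of 8 used, 4 left overall.
Against Section Green: #7, #12, #18 — 3 used; per-section cap 3 leaves 0.
Binding limit: min(4, 0) = 0.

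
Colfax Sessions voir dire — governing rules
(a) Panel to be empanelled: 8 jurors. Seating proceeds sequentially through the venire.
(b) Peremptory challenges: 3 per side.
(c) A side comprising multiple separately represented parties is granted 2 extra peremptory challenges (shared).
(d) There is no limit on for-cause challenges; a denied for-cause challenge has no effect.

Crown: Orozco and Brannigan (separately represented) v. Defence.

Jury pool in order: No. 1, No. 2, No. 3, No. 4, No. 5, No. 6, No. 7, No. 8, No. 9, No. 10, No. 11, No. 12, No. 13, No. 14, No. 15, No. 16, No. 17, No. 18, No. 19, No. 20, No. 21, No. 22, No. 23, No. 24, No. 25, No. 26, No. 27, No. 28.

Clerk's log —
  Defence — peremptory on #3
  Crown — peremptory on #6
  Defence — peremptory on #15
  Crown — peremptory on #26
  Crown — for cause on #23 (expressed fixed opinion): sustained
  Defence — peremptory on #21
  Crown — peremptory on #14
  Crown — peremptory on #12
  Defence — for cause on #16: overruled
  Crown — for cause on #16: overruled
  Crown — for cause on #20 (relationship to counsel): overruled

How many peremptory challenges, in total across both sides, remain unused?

Crown allotment: 3 base + 2 multi-party = 5. Defence allotment: 3.
Crown peremptories used: #6, #26, #14, #12 — 4 (for-cause on #23, #16, #20 don't count).
Defence peremptories used: #3, #15, #21 — 3 (the for-cause on #16 doesn't count).
Remaining: (5 − 4) + (3 − 3) = 1.

1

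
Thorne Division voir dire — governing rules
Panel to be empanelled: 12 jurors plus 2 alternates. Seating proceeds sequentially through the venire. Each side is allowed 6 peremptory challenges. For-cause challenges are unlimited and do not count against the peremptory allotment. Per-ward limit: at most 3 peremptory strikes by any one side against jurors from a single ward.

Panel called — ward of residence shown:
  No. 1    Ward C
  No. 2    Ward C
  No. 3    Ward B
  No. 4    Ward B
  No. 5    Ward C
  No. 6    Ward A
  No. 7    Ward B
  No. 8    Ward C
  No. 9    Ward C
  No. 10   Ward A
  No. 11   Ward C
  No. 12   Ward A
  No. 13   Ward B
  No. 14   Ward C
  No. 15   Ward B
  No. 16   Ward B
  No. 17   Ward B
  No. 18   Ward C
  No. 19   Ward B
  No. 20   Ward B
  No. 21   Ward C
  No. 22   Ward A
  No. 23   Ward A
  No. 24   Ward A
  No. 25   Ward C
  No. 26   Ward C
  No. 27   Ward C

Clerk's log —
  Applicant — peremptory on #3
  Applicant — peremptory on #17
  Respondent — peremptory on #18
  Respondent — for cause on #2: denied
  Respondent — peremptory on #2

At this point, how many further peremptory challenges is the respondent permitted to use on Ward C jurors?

Respondent peremptories so far: #18, #2 — 2 of 6 used, 4 left overall.
Against Ward C: #18, #2 — 2 used; per-ward cap 3 leaves 1.
Binding limit: min(4, 1) = 1.

1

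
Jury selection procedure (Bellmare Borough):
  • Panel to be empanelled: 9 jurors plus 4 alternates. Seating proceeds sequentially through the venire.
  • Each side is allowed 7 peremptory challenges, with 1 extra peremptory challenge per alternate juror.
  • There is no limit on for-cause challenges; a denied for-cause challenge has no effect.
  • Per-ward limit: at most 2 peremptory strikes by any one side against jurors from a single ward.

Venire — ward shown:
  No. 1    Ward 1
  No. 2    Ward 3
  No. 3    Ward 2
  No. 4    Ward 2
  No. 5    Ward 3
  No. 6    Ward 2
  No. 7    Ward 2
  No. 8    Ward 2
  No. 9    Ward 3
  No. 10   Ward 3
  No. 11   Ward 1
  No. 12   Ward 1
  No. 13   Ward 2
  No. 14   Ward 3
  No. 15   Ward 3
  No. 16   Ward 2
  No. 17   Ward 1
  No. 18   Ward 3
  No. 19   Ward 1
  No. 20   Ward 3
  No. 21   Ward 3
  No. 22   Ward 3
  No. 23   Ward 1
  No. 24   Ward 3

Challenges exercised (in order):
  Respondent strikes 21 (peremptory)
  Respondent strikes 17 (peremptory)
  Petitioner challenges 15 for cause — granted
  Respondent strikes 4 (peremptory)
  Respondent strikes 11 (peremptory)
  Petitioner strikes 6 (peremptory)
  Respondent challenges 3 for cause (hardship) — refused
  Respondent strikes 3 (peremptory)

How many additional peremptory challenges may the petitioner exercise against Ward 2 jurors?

1

Petitioner peremptories so far: #6 — 1 of 11 used, 10 left overall.
Against Ward 2: #6 — 1 used; per-ward cap 2 leaves 1.
Binding limit: min(10, 1) = 1.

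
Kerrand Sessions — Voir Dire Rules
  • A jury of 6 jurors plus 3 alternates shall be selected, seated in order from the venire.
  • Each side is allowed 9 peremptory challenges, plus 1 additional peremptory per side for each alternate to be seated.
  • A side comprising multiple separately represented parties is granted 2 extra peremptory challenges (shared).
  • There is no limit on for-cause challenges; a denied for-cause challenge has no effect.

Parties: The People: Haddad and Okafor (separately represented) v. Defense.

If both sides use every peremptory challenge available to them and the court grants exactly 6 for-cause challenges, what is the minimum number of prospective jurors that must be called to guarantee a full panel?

Seats to fill: 6 + 3 alternates = 9.
Peremptories — The People: 9 + 1×3 + 2 = 14; Defense: 9 + 1×3 = 12; total 26.
For-cause removals: 6.
Minimum venire: 9 + 26 + 6 = 41.

41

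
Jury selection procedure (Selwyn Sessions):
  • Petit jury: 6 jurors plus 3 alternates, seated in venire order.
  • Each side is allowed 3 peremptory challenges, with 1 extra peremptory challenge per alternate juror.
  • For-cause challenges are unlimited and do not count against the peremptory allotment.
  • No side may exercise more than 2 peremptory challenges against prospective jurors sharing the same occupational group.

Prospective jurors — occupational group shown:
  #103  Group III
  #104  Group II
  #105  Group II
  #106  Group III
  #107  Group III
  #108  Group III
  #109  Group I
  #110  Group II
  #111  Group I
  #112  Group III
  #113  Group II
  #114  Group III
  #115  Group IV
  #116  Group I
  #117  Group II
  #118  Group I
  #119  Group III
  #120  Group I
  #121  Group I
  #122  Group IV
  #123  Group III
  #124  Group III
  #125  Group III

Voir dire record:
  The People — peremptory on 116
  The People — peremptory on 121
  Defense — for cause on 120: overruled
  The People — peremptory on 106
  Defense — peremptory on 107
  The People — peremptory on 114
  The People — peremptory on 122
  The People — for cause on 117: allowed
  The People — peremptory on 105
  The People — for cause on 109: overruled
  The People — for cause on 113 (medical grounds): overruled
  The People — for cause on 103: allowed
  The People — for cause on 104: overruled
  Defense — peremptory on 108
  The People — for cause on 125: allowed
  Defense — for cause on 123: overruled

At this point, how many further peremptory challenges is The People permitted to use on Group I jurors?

0

The People peremptories so far: #116, #121, #106, #114, #122, #105 — 6 of 6 used, 0 left overall.
Against Group I: #116, #121 — 2 used; per-group cap 2 leaves 0.
Binding limit: min(0, 0) = 0.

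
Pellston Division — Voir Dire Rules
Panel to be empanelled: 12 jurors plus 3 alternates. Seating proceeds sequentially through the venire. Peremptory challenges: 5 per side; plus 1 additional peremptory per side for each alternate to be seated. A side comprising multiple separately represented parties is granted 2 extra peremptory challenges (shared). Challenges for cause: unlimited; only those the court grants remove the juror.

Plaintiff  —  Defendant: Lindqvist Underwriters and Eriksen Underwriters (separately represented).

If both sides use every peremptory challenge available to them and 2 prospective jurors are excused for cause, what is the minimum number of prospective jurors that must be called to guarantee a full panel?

35

Seats to fill: 12 + 3 alternates = 15.
Peremptories — Plaintiff: 5 + 1×3 = 8; Defendant: 5 + 1×3 + 2 = 10; total 18.
For-cause removals: 2.
Minimum venire: 15 + 18 + 2 = 35.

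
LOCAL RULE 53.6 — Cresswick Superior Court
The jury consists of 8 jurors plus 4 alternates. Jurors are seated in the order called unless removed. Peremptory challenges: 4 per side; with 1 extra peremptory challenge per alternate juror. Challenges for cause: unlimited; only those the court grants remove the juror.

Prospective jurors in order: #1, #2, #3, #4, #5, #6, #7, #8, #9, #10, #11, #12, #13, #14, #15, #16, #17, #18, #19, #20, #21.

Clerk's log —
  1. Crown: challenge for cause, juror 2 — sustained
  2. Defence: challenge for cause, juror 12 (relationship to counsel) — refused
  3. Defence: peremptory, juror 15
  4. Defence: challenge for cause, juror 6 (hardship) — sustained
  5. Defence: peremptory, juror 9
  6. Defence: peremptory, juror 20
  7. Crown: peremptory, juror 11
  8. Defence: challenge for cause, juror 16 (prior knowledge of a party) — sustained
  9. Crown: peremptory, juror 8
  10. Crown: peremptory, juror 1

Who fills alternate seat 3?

19

Removed: #1, #2, #6, #8, #9, #11, #15, #16, #20. (#12 stays — for-cause denied.)
Filling seats in venire order through position 11: #3, #4, #5, #7, #10, #12, #13, #14, #17, #18, #19.
So alternate 3 is #19.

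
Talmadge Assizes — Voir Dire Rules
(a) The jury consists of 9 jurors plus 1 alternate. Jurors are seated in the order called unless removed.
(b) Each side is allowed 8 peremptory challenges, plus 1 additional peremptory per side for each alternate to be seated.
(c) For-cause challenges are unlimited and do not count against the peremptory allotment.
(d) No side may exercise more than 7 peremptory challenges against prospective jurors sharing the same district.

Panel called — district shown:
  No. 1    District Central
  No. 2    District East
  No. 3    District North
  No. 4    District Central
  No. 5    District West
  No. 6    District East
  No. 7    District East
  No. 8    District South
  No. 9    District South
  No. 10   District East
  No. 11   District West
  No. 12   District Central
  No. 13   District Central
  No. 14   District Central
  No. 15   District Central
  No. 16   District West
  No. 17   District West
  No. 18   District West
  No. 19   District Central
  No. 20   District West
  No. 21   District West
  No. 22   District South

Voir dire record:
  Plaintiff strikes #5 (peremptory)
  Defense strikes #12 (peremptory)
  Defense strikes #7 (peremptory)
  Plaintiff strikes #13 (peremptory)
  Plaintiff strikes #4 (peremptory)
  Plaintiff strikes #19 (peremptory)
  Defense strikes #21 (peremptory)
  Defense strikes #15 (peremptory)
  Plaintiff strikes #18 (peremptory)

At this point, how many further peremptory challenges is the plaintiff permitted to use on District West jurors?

Plaintiff peremptories so far: #5, #13, #4, #19, #18 — 5 of 9 used, 4 left overall.
Against District West: #5, #18 — 2 used; per-district cap 7 leaves 5.
Binding limit: min(4, 5) = 4.

4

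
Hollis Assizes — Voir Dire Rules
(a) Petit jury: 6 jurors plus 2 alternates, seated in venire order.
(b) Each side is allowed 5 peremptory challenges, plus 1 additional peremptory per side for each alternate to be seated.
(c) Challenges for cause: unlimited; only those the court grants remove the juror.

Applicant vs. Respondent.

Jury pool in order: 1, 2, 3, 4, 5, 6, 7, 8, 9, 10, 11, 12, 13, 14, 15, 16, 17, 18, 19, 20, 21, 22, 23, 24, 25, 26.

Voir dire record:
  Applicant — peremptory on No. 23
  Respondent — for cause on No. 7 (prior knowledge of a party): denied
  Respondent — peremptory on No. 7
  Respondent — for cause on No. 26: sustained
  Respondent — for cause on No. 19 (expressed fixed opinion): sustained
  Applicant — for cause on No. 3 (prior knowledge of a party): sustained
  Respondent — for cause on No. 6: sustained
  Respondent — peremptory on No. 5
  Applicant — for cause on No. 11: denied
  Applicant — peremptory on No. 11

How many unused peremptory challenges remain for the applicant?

Applicant allotment: 5 base + 1 × 2 alternates = 7.
Applicant peremptories used: #23, #11 — 2 (for-cause on #3, #11 don't count).
Remaining: 7 − 2 = 5.

5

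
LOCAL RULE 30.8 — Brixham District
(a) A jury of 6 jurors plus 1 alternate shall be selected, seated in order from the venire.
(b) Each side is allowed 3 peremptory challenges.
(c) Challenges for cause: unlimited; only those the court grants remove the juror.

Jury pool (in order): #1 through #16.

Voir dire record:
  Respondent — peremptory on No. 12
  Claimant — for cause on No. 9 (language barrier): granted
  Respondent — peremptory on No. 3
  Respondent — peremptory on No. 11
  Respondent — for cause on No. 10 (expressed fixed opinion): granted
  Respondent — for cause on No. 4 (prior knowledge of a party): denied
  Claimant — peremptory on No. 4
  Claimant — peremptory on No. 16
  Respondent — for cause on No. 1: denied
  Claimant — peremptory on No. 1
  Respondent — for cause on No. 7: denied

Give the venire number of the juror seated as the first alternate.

Removed: #1, #3, #4, #9, #10, #11, #12, #16. (#7 stays — for-cause denied.)
Filling seats in venire order through position 7: #2, #5, #6, #7, #8, #13, #14.
So alternate 1 is #14.

14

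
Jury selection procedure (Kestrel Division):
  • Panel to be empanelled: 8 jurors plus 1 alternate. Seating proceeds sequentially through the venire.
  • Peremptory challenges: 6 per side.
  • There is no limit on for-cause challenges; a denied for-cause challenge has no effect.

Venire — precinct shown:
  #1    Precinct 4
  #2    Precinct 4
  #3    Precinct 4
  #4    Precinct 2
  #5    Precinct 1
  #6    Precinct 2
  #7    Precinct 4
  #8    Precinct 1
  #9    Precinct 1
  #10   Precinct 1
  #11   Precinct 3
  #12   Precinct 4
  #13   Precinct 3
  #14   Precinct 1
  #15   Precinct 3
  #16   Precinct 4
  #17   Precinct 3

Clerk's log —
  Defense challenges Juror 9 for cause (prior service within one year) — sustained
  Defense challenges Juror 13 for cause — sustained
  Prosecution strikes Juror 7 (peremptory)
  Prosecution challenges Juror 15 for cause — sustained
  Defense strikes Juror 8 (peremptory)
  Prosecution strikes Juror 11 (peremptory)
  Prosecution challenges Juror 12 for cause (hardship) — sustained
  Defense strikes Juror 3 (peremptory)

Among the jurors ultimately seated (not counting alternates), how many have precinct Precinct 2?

Removed: #3, #7, #8, #9, #11, #12, #13, #15.
Seated jurors 1–8: #1, #2, #4, #5, #6, #10, #14, #16 (alternates #17 not counted).
Of those, in Precinct 2: #4, #6 → 2.

2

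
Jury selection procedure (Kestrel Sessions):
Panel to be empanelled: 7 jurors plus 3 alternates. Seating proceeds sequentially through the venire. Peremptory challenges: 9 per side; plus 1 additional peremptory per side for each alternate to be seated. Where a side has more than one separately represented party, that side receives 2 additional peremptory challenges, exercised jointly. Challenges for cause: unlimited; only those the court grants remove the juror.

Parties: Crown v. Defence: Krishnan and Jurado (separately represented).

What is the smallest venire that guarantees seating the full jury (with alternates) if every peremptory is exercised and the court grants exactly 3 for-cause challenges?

Seats to fill: 7 + 3 alternates = 10.
Peremptories — Crown: 9 + 1×3 = 12; Defence: 9 + 1×3 + 2 = 14; total 26.
For-cause removals: 3.
Minimum venire: 10 + 26 + 3 = 39.

39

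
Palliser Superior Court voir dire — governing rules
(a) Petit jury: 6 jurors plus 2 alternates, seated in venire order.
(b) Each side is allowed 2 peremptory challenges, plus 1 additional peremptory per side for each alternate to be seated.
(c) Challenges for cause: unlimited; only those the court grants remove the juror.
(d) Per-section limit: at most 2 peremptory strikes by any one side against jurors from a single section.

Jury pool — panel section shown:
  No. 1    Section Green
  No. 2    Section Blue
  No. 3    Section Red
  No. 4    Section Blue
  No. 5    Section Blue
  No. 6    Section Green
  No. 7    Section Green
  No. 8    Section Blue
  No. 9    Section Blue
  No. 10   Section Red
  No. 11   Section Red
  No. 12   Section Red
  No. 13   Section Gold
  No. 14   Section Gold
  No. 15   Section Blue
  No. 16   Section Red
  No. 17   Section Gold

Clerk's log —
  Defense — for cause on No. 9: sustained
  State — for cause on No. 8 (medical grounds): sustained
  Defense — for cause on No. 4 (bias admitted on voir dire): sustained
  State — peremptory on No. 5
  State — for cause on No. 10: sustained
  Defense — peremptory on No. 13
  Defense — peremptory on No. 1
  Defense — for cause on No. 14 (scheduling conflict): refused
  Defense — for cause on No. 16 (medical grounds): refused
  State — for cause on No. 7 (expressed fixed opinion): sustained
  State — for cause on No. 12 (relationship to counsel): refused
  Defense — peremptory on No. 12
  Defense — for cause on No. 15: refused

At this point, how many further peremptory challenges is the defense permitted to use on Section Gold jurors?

Defense peremptories so far: #13, #1, #12 — 3 of 4 used, 1 left overall.
Against Section Gold: #13 — 1 used; per-section cap 2 leaves 1.
Binding limit: min(1, 1) = 1.

1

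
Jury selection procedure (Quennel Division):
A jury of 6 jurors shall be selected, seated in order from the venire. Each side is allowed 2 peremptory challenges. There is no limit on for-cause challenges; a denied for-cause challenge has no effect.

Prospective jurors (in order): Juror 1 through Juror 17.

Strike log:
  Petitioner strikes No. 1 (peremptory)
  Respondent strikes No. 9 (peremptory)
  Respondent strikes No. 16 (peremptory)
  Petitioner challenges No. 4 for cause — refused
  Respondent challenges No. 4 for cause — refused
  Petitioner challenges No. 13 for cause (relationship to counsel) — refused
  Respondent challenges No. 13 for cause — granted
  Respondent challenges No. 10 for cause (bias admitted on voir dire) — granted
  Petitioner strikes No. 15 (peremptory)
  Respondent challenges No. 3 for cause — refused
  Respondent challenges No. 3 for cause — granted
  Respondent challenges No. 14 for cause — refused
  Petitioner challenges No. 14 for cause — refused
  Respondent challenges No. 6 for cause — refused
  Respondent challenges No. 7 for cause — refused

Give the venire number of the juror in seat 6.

Removed: #1, #3, #9, #10, #13, #15, #16. (#4, #6, #7, #14 stay — for-cause denied.)
Seating in order: seats 1–6 → #2, #4, #5, #6, #7, #8.
So seat 6 is #8.

8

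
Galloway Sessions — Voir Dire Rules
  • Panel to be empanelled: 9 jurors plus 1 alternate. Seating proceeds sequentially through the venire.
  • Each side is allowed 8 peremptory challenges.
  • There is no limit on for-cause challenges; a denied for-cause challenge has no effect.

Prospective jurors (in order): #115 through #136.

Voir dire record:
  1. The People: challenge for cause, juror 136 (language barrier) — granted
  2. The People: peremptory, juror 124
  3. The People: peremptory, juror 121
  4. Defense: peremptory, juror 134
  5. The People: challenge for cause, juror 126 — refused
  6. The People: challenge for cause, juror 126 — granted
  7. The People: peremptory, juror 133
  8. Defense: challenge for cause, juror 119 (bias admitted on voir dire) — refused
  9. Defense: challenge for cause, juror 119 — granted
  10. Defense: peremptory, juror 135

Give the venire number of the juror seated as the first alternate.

128

Removed: #119, #121, #124, #126, #133, #134, #135, #136.
Filling seats in venire order through position 10: #115, #116, #117, #118, #120, #122, #123, #125, #127, #128.
So alternate 1 is #128.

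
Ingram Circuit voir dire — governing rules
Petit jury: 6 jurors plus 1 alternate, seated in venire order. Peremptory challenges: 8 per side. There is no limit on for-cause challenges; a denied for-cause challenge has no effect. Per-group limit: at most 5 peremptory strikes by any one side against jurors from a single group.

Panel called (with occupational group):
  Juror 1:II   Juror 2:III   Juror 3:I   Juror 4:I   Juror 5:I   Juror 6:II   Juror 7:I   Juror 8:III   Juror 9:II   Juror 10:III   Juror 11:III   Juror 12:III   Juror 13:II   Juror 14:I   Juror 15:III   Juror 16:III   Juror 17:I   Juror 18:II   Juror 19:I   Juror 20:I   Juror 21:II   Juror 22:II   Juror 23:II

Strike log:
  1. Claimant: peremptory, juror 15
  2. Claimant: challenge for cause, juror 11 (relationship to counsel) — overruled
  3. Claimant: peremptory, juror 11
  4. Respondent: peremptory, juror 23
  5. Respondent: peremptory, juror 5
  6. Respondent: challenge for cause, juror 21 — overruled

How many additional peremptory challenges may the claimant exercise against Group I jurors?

5

Claimant peremptories so far: #15, #11 — 2 of 8 used, 6 left overall.
Against Group I: none yet — per-group cap 5 leaves 5.
Binding limit: min(6, 5) = 5.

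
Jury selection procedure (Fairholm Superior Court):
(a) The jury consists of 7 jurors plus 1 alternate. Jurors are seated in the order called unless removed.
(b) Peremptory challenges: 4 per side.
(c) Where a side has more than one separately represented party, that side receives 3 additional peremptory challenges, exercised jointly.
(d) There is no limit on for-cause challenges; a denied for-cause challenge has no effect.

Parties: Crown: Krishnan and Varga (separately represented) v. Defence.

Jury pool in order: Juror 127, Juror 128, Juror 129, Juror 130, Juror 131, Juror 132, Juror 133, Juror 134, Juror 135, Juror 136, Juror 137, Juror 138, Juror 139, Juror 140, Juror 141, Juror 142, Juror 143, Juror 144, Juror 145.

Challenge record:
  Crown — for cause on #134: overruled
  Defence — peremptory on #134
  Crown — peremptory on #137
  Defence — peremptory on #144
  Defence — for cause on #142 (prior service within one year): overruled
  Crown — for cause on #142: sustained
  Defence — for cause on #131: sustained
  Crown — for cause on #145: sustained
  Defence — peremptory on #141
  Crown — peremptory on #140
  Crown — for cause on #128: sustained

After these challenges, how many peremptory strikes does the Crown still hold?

5

Crown allotment: 4 base + 3 multi-party = 7.
Crown peremptories used: #137, #140 — 2 (for-cause on #134, #142, #145, #128 don't count).
Remaining: 7 − 2 = 5.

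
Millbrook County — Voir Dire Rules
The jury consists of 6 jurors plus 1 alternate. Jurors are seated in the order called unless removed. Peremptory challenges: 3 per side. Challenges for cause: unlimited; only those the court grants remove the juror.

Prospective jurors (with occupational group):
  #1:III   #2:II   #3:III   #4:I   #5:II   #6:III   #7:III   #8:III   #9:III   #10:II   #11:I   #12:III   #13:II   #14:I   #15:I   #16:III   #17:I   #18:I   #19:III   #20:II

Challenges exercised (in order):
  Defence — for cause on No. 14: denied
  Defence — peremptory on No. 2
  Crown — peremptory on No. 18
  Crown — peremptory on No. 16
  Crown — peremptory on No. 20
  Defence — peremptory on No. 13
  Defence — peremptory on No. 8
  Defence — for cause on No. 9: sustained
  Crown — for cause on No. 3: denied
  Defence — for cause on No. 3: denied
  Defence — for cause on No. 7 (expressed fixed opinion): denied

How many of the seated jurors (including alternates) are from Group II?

2

Removed: #2, #8, #9, #13, #16, #18, #20.
Seated (7 incl. alternates): #1, #3, #4, #5, #6, #7, #10.
Of those, in Group II: #5, #10 → 2.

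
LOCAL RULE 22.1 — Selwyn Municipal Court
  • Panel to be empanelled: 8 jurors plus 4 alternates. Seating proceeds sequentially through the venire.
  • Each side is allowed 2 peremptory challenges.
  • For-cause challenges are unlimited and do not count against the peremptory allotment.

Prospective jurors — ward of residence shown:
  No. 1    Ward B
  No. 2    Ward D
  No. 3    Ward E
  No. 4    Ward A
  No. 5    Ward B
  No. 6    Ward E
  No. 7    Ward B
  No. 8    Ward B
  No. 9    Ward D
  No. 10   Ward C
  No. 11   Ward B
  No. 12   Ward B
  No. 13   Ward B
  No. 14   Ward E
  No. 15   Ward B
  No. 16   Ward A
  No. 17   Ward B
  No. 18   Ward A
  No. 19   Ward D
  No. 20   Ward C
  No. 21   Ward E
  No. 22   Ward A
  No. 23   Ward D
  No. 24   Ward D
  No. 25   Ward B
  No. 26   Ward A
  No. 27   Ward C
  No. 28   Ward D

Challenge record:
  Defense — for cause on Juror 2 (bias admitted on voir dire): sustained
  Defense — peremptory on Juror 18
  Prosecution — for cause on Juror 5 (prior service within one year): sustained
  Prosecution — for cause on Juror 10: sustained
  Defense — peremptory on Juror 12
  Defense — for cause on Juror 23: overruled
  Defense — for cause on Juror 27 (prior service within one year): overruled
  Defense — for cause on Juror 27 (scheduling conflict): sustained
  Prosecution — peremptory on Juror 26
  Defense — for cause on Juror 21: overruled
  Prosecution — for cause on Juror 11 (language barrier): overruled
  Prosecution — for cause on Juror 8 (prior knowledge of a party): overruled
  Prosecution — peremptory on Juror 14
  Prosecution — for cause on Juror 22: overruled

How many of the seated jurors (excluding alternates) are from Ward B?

Removed: #2, #5, #10, #12, #14, #18, #26, #27.
Seated jurors 1–8: #1, #3, #4, #6, #7, #8, #9, #11 (alternates #13, #15, #16, #17 not counted).
Of those, in Ward B: #1, #7, #8, #11 → 4.

4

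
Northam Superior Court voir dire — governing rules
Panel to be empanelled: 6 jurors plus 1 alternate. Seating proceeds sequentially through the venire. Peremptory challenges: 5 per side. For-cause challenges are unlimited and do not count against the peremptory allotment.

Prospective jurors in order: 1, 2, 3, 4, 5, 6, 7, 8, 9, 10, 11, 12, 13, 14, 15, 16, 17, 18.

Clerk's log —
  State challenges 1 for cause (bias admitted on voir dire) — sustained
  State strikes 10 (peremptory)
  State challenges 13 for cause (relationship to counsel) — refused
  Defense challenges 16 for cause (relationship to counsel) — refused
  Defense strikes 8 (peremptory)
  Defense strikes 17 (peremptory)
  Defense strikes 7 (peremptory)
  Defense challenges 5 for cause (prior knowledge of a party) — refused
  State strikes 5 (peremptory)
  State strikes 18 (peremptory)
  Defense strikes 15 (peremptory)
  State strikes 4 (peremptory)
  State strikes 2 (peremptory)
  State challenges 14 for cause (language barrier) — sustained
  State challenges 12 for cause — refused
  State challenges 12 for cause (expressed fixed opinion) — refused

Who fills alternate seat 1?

Removed: #1, #2, #4, #5, #7, #8, #10, #14, #15, #17, #18. (#12, #13, #16 stay — for-cause denied.)
Seating in order: seats 1–6 → #3, #6, #9, #11, #12, #13; alternates → #16.
So alternate 1 is #16.

16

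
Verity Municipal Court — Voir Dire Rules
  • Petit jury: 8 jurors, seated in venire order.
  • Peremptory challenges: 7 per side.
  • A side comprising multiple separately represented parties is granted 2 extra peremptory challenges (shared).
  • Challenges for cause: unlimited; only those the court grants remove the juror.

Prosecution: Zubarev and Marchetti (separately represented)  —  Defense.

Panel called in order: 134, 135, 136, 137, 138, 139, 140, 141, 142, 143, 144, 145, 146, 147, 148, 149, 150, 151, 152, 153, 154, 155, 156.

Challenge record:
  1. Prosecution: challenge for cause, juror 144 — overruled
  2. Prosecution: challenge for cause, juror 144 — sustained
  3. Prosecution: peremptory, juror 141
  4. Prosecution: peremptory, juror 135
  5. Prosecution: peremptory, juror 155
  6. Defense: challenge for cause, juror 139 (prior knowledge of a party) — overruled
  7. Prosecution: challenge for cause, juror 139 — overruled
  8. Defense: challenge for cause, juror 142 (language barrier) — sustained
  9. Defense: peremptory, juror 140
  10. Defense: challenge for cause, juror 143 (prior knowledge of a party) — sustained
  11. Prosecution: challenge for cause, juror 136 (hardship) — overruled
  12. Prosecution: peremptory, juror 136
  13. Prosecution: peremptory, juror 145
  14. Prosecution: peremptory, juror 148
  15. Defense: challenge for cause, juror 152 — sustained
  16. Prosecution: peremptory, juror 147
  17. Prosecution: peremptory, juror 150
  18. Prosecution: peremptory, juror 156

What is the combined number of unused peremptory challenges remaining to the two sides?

6

Prosecution allotment: 7 base + 2 multi-party = 9. Defense allotment: 7.
Prosecution peremptories used: #141, #135, #155, #136, #145, #148, #147, #150, #156 — 9 (for-cause on #144, #144, #139, #136 don't count).
Defense peremptories used: #140 — 1 (for-cause on #139, #142, #143, #152 don't count).
Remaining: (9 − 9) + (7 − 1) = 6.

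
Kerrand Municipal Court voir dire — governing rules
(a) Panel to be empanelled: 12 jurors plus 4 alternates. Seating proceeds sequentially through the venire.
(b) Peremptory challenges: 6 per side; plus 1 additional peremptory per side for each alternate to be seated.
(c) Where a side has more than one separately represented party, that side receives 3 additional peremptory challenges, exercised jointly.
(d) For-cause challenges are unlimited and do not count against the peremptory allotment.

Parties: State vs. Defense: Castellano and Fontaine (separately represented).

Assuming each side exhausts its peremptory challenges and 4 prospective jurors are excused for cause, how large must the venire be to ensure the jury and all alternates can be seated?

43

Seats to fill: 12 + 4 alternates = 16.
Peremptories — State: 6 + 1×4 = 10; Defense: 6 + 1×4 + 3 = 13; total 23.
For-cause removals: 4.
Minimum venire: 16 + 23 + 4 = 43.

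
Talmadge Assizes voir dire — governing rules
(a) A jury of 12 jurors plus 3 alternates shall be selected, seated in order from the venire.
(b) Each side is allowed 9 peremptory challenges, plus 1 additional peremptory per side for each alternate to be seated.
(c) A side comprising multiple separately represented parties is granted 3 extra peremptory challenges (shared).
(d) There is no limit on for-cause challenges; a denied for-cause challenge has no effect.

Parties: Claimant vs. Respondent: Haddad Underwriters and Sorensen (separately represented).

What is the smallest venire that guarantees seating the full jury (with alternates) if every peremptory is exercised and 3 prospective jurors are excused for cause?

45

Seats to fill: 12 + 3 alternates = 15.
Peremptories — Claimant: 9 + 1×3 = 12; Respondent: 9 + 1×3 + 3 = 15; total 27.
For-cause removals: 3.
Minimum venire: 15 + 27 + 3 = 45.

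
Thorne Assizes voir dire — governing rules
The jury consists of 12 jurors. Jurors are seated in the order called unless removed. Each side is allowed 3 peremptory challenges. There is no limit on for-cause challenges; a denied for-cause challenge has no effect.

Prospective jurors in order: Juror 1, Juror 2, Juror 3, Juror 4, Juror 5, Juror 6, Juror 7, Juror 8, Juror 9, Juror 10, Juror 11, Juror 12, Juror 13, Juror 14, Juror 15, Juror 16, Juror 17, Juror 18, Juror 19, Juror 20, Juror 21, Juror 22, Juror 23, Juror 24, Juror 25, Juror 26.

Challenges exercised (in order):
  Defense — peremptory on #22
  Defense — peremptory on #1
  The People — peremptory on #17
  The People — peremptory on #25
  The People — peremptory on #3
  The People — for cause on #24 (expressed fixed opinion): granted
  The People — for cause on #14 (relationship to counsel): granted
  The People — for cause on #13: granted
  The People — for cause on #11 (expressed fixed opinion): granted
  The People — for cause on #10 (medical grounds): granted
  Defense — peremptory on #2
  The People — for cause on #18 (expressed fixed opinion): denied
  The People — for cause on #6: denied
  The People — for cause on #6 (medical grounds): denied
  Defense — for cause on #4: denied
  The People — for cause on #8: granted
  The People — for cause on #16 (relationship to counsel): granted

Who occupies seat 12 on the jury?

23

Removed: #1, #2, #3, #8, #10, #11, #13, #14, #16, #17, #22, #24, #25. (#4, #6, #18 stay — for-cause denied.)
Seating in order: seats 1–12 → #4, #5, #6, #7, #9, #12, #15, #18, #19, #20, #21, #23.
So seat 12 is #23.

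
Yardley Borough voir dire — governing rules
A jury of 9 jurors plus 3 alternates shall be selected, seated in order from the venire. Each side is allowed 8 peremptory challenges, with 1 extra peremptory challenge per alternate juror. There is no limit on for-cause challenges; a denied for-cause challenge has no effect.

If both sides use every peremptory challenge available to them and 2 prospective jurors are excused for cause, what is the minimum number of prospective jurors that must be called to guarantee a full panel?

Seats to fill: 9 + 3 alternates = 12.
Peremptories: 8 + 1×3 = 11 per side × 2 sides = 22.
For-cause removals: 2.
Minimum venire: 12 + 22 + 2 = 36.

36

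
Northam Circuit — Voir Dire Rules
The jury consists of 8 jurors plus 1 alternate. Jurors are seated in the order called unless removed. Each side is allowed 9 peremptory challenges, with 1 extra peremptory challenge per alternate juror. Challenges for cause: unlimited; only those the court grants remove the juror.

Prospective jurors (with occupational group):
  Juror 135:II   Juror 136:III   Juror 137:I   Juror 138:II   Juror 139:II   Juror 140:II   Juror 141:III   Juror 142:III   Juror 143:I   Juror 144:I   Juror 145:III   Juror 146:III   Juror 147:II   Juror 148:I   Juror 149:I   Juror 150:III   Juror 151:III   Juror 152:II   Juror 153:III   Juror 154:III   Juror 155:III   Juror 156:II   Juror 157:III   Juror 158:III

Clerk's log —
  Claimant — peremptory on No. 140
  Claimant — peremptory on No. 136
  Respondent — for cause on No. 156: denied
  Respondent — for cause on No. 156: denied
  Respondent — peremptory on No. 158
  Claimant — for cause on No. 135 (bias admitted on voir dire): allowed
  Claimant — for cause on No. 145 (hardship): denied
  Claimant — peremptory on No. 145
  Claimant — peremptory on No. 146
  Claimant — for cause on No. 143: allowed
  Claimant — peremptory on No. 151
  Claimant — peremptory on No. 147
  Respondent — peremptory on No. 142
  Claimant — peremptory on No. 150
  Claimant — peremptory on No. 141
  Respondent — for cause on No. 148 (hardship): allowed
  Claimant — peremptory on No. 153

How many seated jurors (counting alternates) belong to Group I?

Removed: #135, #136, #140, #141, #142, #143, #145, #146, #147, #148, #150, #151, #153, #158.
Seated (9 incl. alternates): #137, #138, #139, #144, #149, #152, #154, #155, #156.
Of those, in Group I: #137, #144, #149 → 3.

3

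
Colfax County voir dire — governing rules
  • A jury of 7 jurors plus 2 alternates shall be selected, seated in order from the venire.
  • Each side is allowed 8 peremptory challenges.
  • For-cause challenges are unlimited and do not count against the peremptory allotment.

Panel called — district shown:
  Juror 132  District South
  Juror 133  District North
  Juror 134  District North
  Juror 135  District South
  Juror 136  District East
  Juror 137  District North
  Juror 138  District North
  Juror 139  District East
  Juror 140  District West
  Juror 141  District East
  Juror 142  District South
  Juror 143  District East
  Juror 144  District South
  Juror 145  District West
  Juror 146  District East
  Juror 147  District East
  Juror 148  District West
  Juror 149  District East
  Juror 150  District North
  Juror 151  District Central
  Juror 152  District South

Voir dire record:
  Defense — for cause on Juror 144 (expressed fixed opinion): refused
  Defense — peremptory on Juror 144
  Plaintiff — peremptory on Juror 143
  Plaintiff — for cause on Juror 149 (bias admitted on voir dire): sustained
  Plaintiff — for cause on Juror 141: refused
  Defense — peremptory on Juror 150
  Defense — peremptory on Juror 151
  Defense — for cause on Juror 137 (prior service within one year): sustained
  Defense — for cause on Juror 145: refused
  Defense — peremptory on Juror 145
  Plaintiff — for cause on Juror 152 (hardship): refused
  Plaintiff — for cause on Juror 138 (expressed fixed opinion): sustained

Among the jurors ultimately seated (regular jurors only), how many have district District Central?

Removed: #137, #138, #143, #144, #145, #149, #150, #151.
Seated jurors 1–7: #132, #133, #134, #135, #136, #139, #140 (alternates #141, #142 not counted).
None of those are in District Central → 0.

0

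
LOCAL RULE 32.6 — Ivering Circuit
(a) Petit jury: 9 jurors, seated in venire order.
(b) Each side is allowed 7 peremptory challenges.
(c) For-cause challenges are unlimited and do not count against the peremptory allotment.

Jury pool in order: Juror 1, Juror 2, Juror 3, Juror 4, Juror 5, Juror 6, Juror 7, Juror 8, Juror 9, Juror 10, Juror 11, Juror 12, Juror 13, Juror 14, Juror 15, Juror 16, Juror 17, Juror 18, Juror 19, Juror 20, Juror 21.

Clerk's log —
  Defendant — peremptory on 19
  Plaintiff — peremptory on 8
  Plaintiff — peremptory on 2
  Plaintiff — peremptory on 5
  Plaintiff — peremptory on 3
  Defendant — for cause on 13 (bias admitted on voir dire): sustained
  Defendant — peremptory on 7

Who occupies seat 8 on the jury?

14

Removed: #2, #3, #5, #7, #8, #13, #19.
Filling seats in venire order through position 8: #1, #4, #6, #9, #10, #11, #12, #14.
So seat 8 is #14.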